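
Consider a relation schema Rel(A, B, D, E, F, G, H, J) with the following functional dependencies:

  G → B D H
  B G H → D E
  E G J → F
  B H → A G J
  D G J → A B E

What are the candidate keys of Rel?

{G}, {B, H}

{G}⁺: G→BDH adds B, D, H; BGH→DE adds E; BH→AGJ adds A, J; EGJ→F adds F → {A, B, D, E, F, G, H, J}.
{B, H}⁺: BH→AGJ adds A, G, J; G→BDH adds D; BGH→DE adds E; EGJ→F adds F → {A, B, D, E, F, G, H, J}. Minimal: {H}⁺ = {H}; {B}⁺ = {B} — none reach the full schema.
Any other superkey contains one of these as a subset, so there are no further candidate keys.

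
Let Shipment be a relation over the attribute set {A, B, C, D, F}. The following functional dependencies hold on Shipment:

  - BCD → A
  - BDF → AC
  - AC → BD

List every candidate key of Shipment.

Attribute F never appears on the right-hand side of any dependency, so F must belong to every candidate key.
{F}⁺ = {F}, which is not all of the schema, so we must add further attributes.
{A, C, F}⁺: AC→BD adds B, D → {A, B, C, D, F}. Minimal: {C, F}⁺ = {C, F}; {A, F}⁺ = {A, F}; {A, C}⁺ = {A, B, C, D} — none reach the full schema.
{B, D, F}⁺: BDF→AC adds A, C → {A, B, C, D, F}. Minimal: {D, F}⁺ = {D, F}; {B, F}⁺ = {B, F}; {B, D}⁺ = {B, D} — none reach the full schema.
Any other superkey contains one of these as a subset, so there are no further candidate keys.

ACF; BDF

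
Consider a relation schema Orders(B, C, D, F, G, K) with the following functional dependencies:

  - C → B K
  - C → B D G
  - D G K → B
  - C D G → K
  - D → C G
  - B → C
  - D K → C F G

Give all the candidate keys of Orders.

B; C; D

{B}⁺: B→C adds C; C→BK adds K; C→BDG adds D, G; DK→CFG adds F → {B, C, D, F, G, K}.
{C}⁺: C→BK adds B, K; C→BDG adds D, G; DK→CFG adds F → {B, C, D, F, G, K}.
{D}⁺: D→CG adds C, G; C→BK adds B, K; DK→CFG adds F → {B, C, D, F, G, K}.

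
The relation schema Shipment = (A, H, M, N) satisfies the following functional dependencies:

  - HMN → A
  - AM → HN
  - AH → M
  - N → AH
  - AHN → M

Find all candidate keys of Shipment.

(N), (A, H), (A, M)

{N}⁺: N→AH adds A, H; AHN→M adds M → {A, H, M, N}.
{A, H}⁺: AH→M adds M; AM→HN adds N → {A, H, M, N}.
{A, M}⁺: AM→HN adds H, N → {A, H, M, N}.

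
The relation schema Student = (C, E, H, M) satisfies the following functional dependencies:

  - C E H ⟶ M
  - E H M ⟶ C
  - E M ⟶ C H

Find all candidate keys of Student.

Attribute E never appears on the right-hand side of any dependency, so E must belong to every candidate key.
{E}⁺ = {E}, which is not all of the schema, so we must add further attributes.
{E, M}⁺: EM→CH adds C, H → {C, E, H, M}. Minimal: {M}⁺ = {M}; {E}⁺ = {E} — none reach the full schema.
{C, E, H}⁺: CEH→M adds M → {C, E, H, M}. Minimal: {E, H}⁺ = {E, H}; {C, H}⁺ = {C, H}; {C, E}⁺ = {C, E} — none reach the full schema.

EM, CEH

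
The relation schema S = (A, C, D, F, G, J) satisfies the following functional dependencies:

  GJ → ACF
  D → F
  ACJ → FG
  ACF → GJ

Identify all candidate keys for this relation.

Attribute D never appears on the right-hand side of any dependency, so D must belong to every candidate key.
{D}⁺ = {D, F}, which is not all of the schema, so we must add further attributes.
{A, C, D}⁺: D→F adds F; ACF→GJ adds G, J → {A, C, D, F, G, J}. Minimal: {C, D}⁺ = {C, D, F}; {A, D}⁺ = {A, D, F}; {A, C}⁺ = {A, C} — none reach the full schema.
{D, G, J}⁺: GJ→ACF adds A, C, F → {A, C, D, F, G, J}. Minimal: {G, J}⁺ = {A, C, F, G, J}; {D, J}⁺ = {D, F, J}; {D, G}⁺ = {D, F, G} — none reach the full schema.

ACD, DGJ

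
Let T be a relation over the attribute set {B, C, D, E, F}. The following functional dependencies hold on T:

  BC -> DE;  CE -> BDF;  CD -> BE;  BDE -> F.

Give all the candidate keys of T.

{B, C}⁺: BC→DE adds D, E; CE→BDF adds F → {B, C, D, E, F}. Minimal: {C}⁺ = {C}; {B}⁺ = {B} — none reach the full schema.
{C, D}⁺: CD→BE adds B, E; BDE→F adds F → {B, C, D, E, F}. Minimal: {D}⁺ = {D}; {C}⁺ = {C} — none reach the full schema.
{C, E}⁺: CE→BDF adds B, D, F → {B, C, D, E, F}. Minimal: {E}⁺ = {E}; {C}⁺ = {C} — none reach the full schema.

{B, C}, {C, D}, {C, E}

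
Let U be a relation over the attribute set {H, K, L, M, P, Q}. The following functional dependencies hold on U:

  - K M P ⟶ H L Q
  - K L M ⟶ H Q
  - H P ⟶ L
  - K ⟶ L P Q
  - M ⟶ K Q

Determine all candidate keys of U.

Attribute M never appears on the right-hand side of any dependency, so M must belong to every candidate key.
{M}⁺ = {H, K, L, M, P, Q}, which is all of the schema, so {M} is the only candidate key.

{M}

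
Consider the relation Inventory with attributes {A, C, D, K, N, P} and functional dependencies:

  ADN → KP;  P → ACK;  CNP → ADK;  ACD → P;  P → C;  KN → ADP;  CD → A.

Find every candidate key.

KN; NP; ADN; CDN

{K, N}⁺: KN→ADP adds A, D, P; P→ACK adds C → {A, C, D, K, N, P}.
{N, P}⁺: P→ACK adds A, C, K; CNP→ADK adds D → {A, C, D, K, N, P}.
{A, D, N}⁺: ADN→KP adds K, P; P→ACK adds C → {A, C, D, K, N, P}.
{C, D, N}⁺: CD→A adds A; ADN→KP adds K, P → {A, C, D, K, N, P}.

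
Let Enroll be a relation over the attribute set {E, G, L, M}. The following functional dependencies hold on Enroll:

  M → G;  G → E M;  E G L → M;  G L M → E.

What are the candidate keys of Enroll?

Attribute L never appears on the right-hand side of any dependency, so L must belong to every candidate key.
{L}⁺ = {L}, which is not all of the schema, so we must add further attributes.
{G, L}⁺: G→EM adds E, M → {E, G, L, M}. Minimal: {L}⁺ = {L}; {G}⁺ = {E, G, M} — none reach the full schema.
{L, M}⁺: M→G adds G; G→EM adds E → {E, G, L, M}. Minimal: {M}⁺ = {E, G, M}; {L}⁺ = {L} — none reach the full schema.

GL, LM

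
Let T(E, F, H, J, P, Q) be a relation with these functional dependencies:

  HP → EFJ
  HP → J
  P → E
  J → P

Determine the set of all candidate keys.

{H, J, Q}⁺: J→P adds P; HP→EFJ adds E, F → {E, F, H, J, P, Q}.
{H, P, Q}⁺: HP→EFJ adds E, F, J → {E, F, H, J, P, Q}.
Any other superkey contains one of these as a subset, so there are no further candidate keys.

HJQ, HPQ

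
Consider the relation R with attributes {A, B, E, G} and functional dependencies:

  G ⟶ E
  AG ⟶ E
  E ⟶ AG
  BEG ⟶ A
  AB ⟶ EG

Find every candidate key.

AB, BE, BG

Attribute B never appears on the right-hand side of any dependency, so B must belong to every candidate key.
{B}⁺ = {B}, which is not all of the schema, so we must add further attributes.
{A, B}⁺: AB→EG adds E, G → {A, B, E, G}.
{B, E}⁺: E→AG adds A, G → {A, B, E, G}.
{B, G}⁺: G→E adds E; E→AG adds A → {A, B, E, G}.
Any other superkey contains one of these as a subset, so there are no further candidate keys.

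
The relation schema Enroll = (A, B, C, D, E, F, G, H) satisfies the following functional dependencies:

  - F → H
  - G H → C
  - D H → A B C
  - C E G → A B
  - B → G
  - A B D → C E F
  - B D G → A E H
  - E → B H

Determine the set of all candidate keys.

BD, DE, DF, DH

Attribute D never appears on the right-hand side of any dependency, so D must belong to every candidate key.
{D}⁺ = {D}, which is not all of the schema, so we must add further attributes.
{B, D}⁺: B→G adds G; BDG→AEH adds A, E, H; GH→C adds C; ABD→CEF adds F → {A, B, C, D, E, F, G, H}. Minimal: {D}⁺ = {D}; {B}⁺ = {B, G} — none reach the full schema.
{D, E}⁺: E→BH adds B, H; DH→ABC adds A, C; B→G adds G; ABD→CEF adds F → {A, B, C, D, E, F, G, H}. Minimal: {E}⁺ = {A, B, C, E, G, H}; {D}⁺ = {D} — none reach the full schema.
{D, F}⁺: F→H adds H; DH→ABC adds A, B, C; B→G adds G; ABD→CEF adds E → {A, B, C, D, E, F, G, H}. Minimal: {F}⁺ = {F, H}; {D}⁺ = {D} — none reach the full schema.
{D, H}⁺: DH→ABC adds A, B, C; B→G adds G; ABD→CEF adds E, F → {A, B, C, D, E, F, G, H}. Minimal: {H}⁺ = {H}; {D}⁺ = {D} — none reach the full schema.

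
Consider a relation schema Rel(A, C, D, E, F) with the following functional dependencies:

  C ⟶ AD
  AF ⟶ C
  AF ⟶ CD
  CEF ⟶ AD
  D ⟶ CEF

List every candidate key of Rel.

{C}⁺: C→AD adds A, D; D→CEF adds E, F → {A, C, D, E, F}.
{D}⁺: D→CEF adds C, E, F; C→AD adds A → {A, C, D, E, F}.
{A, F}⁺: AF→C adds C; AF→CD adds D; D→CEF adds E → {A, C, D, E, F}.

C, D, AF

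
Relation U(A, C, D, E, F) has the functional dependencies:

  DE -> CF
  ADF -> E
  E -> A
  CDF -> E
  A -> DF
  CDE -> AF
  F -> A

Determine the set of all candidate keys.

A, E, F

{A}⁺: A→DF adds D, F; ADF→E adds E; DE→CF adds C → {A, C, D, E, F}.
{E}⁺: E→A adds A; A→DF adds D, F; DE→CF adds C → {A, C, D, E, F}.
{F}⁺: F→A adds A; A→DF adds D; ADF→E adds E; DE→CF adds C → {A, C, D, E, F}.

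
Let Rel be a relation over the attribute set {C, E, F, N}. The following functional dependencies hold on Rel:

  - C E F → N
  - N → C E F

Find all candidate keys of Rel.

(N), (C, E, F)

{N}⁺: N→CEF adds C, E, F → {C, E, F, N}.
{C, E, F}⁺: CEF→N adds N → {C, E, F, N}.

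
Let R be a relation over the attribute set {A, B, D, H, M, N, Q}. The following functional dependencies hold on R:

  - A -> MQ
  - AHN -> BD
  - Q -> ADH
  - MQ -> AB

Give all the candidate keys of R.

{A, N}⁺: A→MQ adds M, Q; Q→ADH adds D, H; MQ→AB adds B → {A, B, D, H, M, N, Q}. Minimal: {N}⁺ = {N}; {A}⁺ = {A, B, D, H, M, Q} — none reach the full schema.
{N, Q}⁺: Q→ADH adds A, D, H; A→MQ adds M; AHN→BD adds B → {A, B, D, H, M, N, Q}. Minimal: {Q}⁺ = {A, B, D, H, M, Q}; {N}⁺ = {N} — none reach the full schema.

(A, N), (N, Q)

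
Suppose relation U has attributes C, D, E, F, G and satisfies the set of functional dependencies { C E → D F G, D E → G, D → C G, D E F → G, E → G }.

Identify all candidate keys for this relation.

{C, E}, {D, E}

{C, E}⁺: CE→DFG adds D, F, G → {C, D, E, F, G}. Minimal: {E}⁺ = {E, G}; {C}⁺ = {C} — none reach the full schema.
{D, E}⁺: DE→G adds G; D→CG adds C; CE→DFG adds F → {C, D, E, F, G}. Minimal: {E}⁺ = {E, G}; {D}⁺ = {C, D, G} — none reach the full schema.
Any other superkey contains one of these as a subset, so there are no further candidate keys.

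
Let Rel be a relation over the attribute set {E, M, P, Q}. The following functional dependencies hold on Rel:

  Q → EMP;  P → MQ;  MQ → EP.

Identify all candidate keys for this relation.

{P}⁺: P→MQ adds M, Q; MQ→EP adds E → {E, M, P, Q}.
{Q}⁺: Q→EMP adds E, M, P → {E, M, P, Q}.

{P}; {Q}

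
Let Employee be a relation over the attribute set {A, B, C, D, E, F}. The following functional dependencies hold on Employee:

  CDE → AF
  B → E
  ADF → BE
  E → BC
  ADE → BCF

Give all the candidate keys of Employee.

{B, D}, {D, E}, {A, D, F}

Attribute D never appears on the right-hand side of any dependency, so D must belong to every candidate key.
{D}⁺ = {D}, which is not all of the schema, so we must add further attributes.
{B, D}⁺: B→E adds E; E→BC adds C; CDE→AF adds A, F → {A, B, C, D, E, F}. Minimal: {D}⁺ = {D}; {B}⁺ = {B, C, E} — none reach the full schema.
{D, E}⁺: E→BC adds B, C; CDE→AF adds A, F → {A, B, C, D, E, F}. Minimal: {E}⁺ = {B, C, E}; {D}⁺ = {D} — none reach the full schema.
{A, D, F}⁺: ADF→BE adds B, E; E→BC adds C → {A, B, C, D, E, F}. Minimal: {D, F}⁺ = {D, F}; {A, F}⁺ = {A, F}; {A, D}⁺ = {A, D} — none reach the full schema.
Any other superkey contains one of these as a subset, so there are no further candidate keys.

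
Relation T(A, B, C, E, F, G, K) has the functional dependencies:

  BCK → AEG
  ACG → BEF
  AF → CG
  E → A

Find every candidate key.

(A, F, K), (B, C, K), (E, F, K), (A, C, G, K), (C, E, G, K)

Attribute K never appears on the right-hand side of any dependency, so K must belong to every candidate key.
{K}⁺ = {K}, which is not all of the schema, so we must add further attributes.
{A, F, K}⁺: AF→CG adds C, G; ACG→BEF adds B, E → {A, B, C, E, F, G, K}.
{B, C, K}⁺: BCK→AEG adds A, E, G; ACG→BEF adds F → {A, B, C, E, F, G, K}.
{E, F, K}⁺: E→A adds A; AF→CG adds C, G; ACG→BEF adds B → {A, B, C, E, F, G, K}.
{A, C, G, K}⁺: ACG→BEF adds B, E, F → {A, B, C, E, F, G, K}.
{C, E, G, K}⁺: E→A adds A; ACG→BEF adds B, F → {A, B, C, E, F, G, K}.
Any other superkey contains one of these as a subset, so there are no further candidate keys.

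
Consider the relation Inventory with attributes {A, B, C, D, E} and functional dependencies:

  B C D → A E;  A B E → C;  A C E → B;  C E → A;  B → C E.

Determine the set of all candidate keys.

Attribute D never appears on the right-hand side of any dependency, so D must belong to every candidate key.
{D}⁺ = {D}, which is not all of the schema, so we must add further attributes.
{B, D}⁺: B→CE adds C, E; BCD→AE adds A → {A, B, C, D, E}. Minimal: {D}⁺ = {D}; {B}⁺ = {A, B, C, E} — none reach the full schema.
{C, D, E}⁺: CE→A adds A; ACE→B adds B → {A, B, C, D, E}. Minimal: {D, E}⁺ = {D, E}; {C, E}⁺ = {A, B, C, E}; {C, D}⁺ = {C, D} — none reach the full schema.

{B, D}, {C, D, E}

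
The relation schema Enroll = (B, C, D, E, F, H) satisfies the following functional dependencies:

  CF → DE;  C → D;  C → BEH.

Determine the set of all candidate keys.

{C, F}

{C, F}⁺: CF→DE adds D, E; C→BEH adds B, H → {B, C, D, E, F, H}.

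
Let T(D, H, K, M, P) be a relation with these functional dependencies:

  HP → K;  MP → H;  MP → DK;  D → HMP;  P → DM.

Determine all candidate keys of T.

{D}⁺: D→HMP adds H, M, P; HP→K adds K → {D, H, K, M, P}.
{P}⁺: P→DM adds D, M; MP→H adds H; MP→DK adds K → {D, H, K, M, P}.

{D}, {P}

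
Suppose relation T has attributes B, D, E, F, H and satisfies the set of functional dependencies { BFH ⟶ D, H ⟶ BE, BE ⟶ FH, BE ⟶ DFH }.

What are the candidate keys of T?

{H}, {B, E}

{H}⁺: H→BE adds B, E; BE→FH adds F; BE→DFH adds D → {B, D, E, F, H}.
{B, E}⁺: BE→FH adds F, H; BE→DFH adds D → {B, D, E, F, H}. Minimal: {E}⁺ = {E}; {B}⁺ = {B} — none reach the full schema.
Any other superkey contains one of these as a subset, so there are no further candidate keys.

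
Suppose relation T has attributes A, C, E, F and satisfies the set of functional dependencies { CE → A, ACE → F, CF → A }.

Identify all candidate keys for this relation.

{C, E}

Attributes C, E never appear on any right-hand side, so every candidate key must contain {C, E}.
{C, E}⁺ = {A, C, E, F}, which is all of the schema, so {C, E} is the only candidate key.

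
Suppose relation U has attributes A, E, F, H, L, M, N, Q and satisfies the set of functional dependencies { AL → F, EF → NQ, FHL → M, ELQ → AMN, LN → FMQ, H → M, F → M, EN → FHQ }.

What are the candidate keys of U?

Attributes E, L never appear on any right-hand side, so every candidate key must contain {E, L}.
{E, L}⁺ = {E, L}, which is not all of the schema, so we must add further attributes.
{A, E, L}⁺: AL→F adds F; EF→NQ adds N, Q; ELQ→AMN adds M; EN→FHQ adds H → {A, E, F, H, L, M, N, Q}. Minimal: {E, L}⁺ = {E, L}; {A, L}⁺ = {A, F, L, M}; {A, E}⁺ = {A, E} — none reach the full schema.
{E, F, L}⁺: EF→NQ adds N, Q; ELQ→AMN adds A, M; EN→FHQ adds H → {A, E, F, H, L, M, N, Q}. Minimal: {F, L}⁺ = {F, L, M}; {E, L}⁺ = {E, L}; {E, F}⁺ = {E, F, H, M, N, Q} — none reach the full schema.
{E, L, N}⁺: LN→FMQ adds F, M, Q; EN→FHQ adds H; ELQ→AMN adds A → {A, E, F, H, L, M, N, Q}. Minimal: {L, N}⁺ = {F, L, M, N, Q}; {E, N}⁺ = {E, F, H, M, N, Q}; {E, L}⁺ = {E, L} — none reach the full schema.
{E, L, Q}⁺: ELQ→AMN adds A, M, N; LN→FMQ adds F; EN→FHQ adds H → {A, E, F, H, L, M, N, Q}. Minimal: {L, Q}⁺ = {L, Q}; {E, Q}⁺ = {E, Q}; {E, L}⁺ = {E, L} — none reach the full schema.
Any other superkey contains one of these as a subset, so there are no further candidate keys.

{A, E, L}, {E, F, L}, {E, L, N}, {E, L, Q}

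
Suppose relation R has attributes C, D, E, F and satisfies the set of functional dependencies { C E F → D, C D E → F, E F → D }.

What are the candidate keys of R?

Attributes C, E never appear on any right-hand side, so every candidate key must contain {C, E}.
{C, E}⁺ = {C, E}, which is not all of the schema, so we must add further attributes.
{C, D, E}⁺: CDE→F adds F → {C, D, E, F}. Minimal: {D, E}⁺ = {D, E}; {C, E}⁺ = {C, E}; {C, D}⁺ = {C, D} — none reach the full schema.
{C, E, F}⁺: CEF→D adds D → {C, D, E, F}. Minimal: {E, F}⁺ = {D, E, F}; {C, F}⁺ = {C, F}; {C, E}⁺ = {C, E} — none reach the full schema.
Any other superkey contains one of these as a subset, so there are no further candidate keys.

{C, D, E}; {C, E, F}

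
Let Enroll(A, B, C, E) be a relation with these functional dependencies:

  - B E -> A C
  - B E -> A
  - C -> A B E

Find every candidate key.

C, BE

{C}⁺: C→ABE adds A, B, E → {A, B, C, E}.
{B, E}⁺: BE→AC adds A, C → {A, B, C, E}.
Any other superkey contains one of these as a subset, so there are no further candidate keys.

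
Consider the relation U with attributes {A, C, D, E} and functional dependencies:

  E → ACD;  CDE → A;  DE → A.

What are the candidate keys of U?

{E}

{E}⁺: E→ACD adds A, C, D → {A, C, D, E}.
No other minimal superkey exists.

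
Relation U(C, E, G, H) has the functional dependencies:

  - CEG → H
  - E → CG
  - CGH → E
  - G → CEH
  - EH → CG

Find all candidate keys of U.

{E}, {G}

{E}⁺: E→CG adds C, G; G→CEH adds H → {C, E, G, H}.
{G}⁺: G→CEH adds C, E, H → {C, E, G, H}.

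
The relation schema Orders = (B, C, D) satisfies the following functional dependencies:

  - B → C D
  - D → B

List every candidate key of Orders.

B, D

{B}⁺: B→CD adds C, D → {B, C, D}.
{D}⁺: D→B adds B; B→CD adds C → {B, C, D}.
Any other superkey contains one of these as a subset, so there are no further candidate keys.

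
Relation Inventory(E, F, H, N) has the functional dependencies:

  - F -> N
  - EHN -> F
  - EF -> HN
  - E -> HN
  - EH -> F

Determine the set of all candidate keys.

{E}

Attribute E never appears on the right-hand side of any dependency, so E must belong to every candidate key.
{E}⁺ = {E, F, H, N}, which is all of the schema, so {E} is the only candidate key.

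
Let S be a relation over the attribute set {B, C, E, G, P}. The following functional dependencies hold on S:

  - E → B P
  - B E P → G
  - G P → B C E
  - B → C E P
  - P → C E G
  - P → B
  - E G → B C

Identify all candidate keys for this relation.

{B}, {E}, {P}

{B}⁺: B→CEP adds C, E, P; P→CEG adds G → {B, C, E, G, P}.
{E}⁺: E→BP adds B, P; BEP→G adds G; GP→BCE adds C → {B, C, E, G, P}.
{P}⁺: P→CEG adds C, E, G; P→B adds B → {B, C, E, G, P}.
Any other superkey contains one of these as a subset, so there are no further candidate keys.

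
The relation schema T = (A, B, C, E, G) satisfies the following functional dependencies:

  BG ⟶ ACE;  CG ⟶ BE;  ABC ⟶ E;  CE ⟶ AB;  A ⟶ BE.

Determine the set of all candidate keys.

Attribute G never appears on the right-hand side of any dependency, so G must belong to every candidate key.
{G}⁺ = {G}, which is not all of the schema, so we must add further attributes.
{A, G}⁺: A→BE adds B, E; BG→ACE adds C → {A, B, C, E, G}. Minimal: {G}⁺ = {G}; {A}⁺ = {A, B, E} — none reach the full schema.
{B, G}⁺: BG→ACE adds A, C, E → {A, B, C, E, G}. Minimal: {G}⁺ = {G}; {B}⁺ = {B} — none reach the full schema.
{C, G}⁺: CG→BE adds B, E; CE→AB adds A → {A, B, C, E, G}. Minimal: {G}⁺ = {G}; {C}⁺ = {C} — none reach the full schema.

(A, G), (B, G), (C, G)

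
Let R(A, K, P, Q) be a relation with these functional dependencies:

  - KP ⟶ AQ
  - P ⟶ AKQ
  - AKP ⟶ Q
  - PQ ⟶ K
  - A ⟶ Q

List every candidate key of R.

Attribute P never appears on the right-hand side of any dependency, so P must belong to every candidate key.
{P}⁺ = {A, K, P, Q}, which is all of the schema, so {P} is the only candidate key.

{P}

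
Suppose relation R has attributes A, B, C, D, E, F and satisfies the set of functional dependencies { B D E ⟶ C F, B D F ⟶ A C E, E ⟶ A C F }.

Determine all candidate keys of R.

Attributes B, D never appear on any right-hand side, so every candidate key must contain {B, D}.
{B, D}⁺ = {B, D}, which is not all of the schema, so we must add further attributes.
{B, D, E}⁺: BDE→CF adds C, F; BDF→ACE adds A → {A, B, C, D, E, F}. Minimal: {D, E}⁺ = {A, C, D, E, F}; {B, E}⁺ = {A, B, C, E, F}; {B, D}⁺ = {B, D} — none reach the full schema.
{B, D, F}⁺: BDF→ACE adds A, C, E → {A, B, C, D, E, F}. Minimal: {D, F}⁺ = {D, F}; {B, F}⁺ = {B, F}; {B, D}⁺ = {B, D} — none reach the full schema.

{B, D, E}, {B, D, F}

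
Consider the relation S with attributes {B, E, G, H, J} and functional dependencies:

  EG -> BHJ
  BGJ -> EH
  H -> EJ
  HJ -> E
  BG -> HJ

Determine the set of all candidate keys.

{B, G}, {E, G}, {G, H}

Attribute G never appears on the right-hand side of any dependency, so G must belong to every candidate key.
{G}⁺ = {G}, which is not all of the schema, so we must add further attributes.
{B, G}⁺: BG→HJ adds H, J; BGJ→EH adds E → {B, E, G, H, J}. Minimal: {G}⁺ = {G}; {B}⁺ = {B} — none reach the full schema.
{E, G}⁺: EG→BHJ adds B, H, J → {B, E, G, H, J}. Minimal: {G}⁺ = {G}; {E}⁺ = {E} — none reach the full schema.
{G, H}⁺: H→EJ adds E, J; EG→BHJ adds B → {B, E, G, H, J}. Minimal: {H}⁺ = {E, H, J}; {G}⁺ = {G} — none reach the full schema.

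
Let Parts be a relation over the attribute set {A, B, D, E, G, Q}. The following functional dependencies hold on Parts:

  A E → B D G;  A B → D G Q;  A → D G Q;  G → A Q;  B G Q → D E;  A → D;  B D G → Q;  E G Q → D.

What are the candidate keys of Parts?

{A, B}⁺: AB→DGQ adds D, G, Q; BGQ→DE adds E → {A, B, D, E, G, Q}. Minimal: {B}⁺ = {B}; {A}⁺ = {A, D, G, Q} — none reach the full schema.
{A, E}⁺: AE→BDG adds B, D, G; AB→DGQ adds Q → {A, B, D, E, G, Q}. Minimal: {E}⁺ = {E}; {A}⁺ = {A, D, G, Q} — none reach the full schema.
{B, G}⁺: G→AQ adds A, Q; BGQ→DE adds D, E → {A, B, D, E, G, Q}. Minimal: {G}⁺ = {A, D, G, Q}; {B}⁺ = {B} — none reach the full schema.
{E, G}⁺: G→AQ adds A, Q; A→D adds D; AE→BDG adds B → {A, B, D, E, G, Q}. Minimal: {G}⁺ = {A, D, G, Q}; {E}⁺ = {E} — none reach the full schema.

AB; AE; BG; EG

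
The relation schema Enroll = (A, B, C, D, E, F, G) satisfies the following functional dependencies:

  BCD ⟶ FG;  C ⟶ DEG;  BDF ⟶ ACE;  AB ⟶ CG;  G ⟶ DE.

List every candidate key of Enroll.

AB, BC, BDF, BFG

Attribute B never appears on the right-hand side of any dependency, so B must belong to every candidate key.
{B}⁺ = {B}, which is not all of the schema, so we must add further attributes.
{A, B}⁺: AB→CG adds C, G; G→DE adds D, E; BCD→FG adds F → {A, B, C, D, E, F, G}. Minimal: {B}⁺ = {B}; {A}⁺ = {A} — none reach the full schema.
{B, C}⁺: C→DEG adds D, E, G; BCD→FG adds F; BDF→ACE adds A → {A, B, C, D, E, F, G}. Minimal: {C}⁺ = {C, D, E, G}; {B}⁺ = {B} — none reach the full schema.
{B, D, F}⁺: BDF→ACE adds A, C, E; AB→CG adds G → {A, B, C, D, E, F, G}. Minimal: {D, F}⁺ = {D, F}; {B, F}⁺ = {B, F}; {B, D}⁺ = {B, D} — none reach the full schema.
{B, F, G}⁺: G→DE adds D, E; BDF→ACE adds A, C → {A, B, C, D, E, F, G}. Minimal: {F, G}⁺ = {D, E, F, G}; {B, G}⁺ = {B, D, E, G}; {B, F}⁺ = {B, F} — none reach the full schema.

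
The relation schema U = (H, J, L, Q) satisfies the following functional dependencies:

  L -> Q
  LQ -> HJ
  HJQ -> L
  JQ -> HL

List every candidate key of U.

{L}, {J, Q}

{L}⁺: L→Q adds Q; LQ→HJ adds H, J → {H, J, L, Q}.
{J, Q}⁺: JQ→HL adds H, L → {H, J, L, Q}.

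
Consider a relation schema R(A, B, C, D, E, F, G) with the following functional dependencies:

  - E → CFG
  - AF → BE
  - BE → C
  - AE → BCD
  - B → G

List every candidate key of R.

Attribute A never appears on the right-hand side of any dependency, so A must belong to every candidate key.
{A}⁺ = {A}, which is not all of the schema, so we must add further attributes.
{A, E}⁺: E→CFG adds C, F, G; AF→BE adds B; AE→BCD adds D → {A, B, C, D, E, F, G}.
{A, F}⁺: AF→BE adds B, E; BE→C adds C; AE→BCD adds D; B→G adds G → {A, B, C, D, E, F, G}.
Any other superkey contains one of these as a subset, so there are no further candidate keys.

{A, E}, {A, F}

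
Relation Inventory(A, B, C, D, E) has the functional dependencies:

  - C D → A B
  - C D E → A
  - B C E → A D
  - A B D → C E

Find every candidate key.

{C, D}⁺: CD→AB adds A, B; ABD→CE adds E → {A, B, C, D, E}. Minimal: {D}⁺ = {D}; {C}⁺ = {C} — none reach the full schema.
{A, B, D}⁺: ABD→CE adds C, E → {A, B, C, D, E}. Minimal: {B, D}⁺ = {B, D}; {A, D}⁺ = {A, D}; {A, B}⁺ = {A, B} — none reach the full schema.
{B, C, E}⁺: BCE→AD adds A, D → {A, B, C, D, E}. Minimal: {C, E}⁺ = {C, E}; {B, E}⁺ = {B, E}; {B, C}⁺ = {B, C} — none reach the full schema.

(C, D), (A, B, D), (B, C, E)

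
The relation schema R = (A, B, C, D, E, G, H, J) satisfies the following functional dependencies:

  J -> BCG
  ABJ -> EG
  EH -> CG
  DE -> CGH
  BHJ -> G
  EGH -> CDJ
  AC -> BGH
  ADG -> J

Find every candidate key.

Attribute A never appears on the right-hand side of any dependency, so A must belong to every candidate key.
{A}⁺ = {A}, which is not all of the schema, so we must add further attributes.
{A, J}⁺: J→BCG adds B, C, G; ABJ→EG adds E; AC→BGH adds H; EGH→CDJ adds D → {A, B, C, D, E, G, H, J}. Minimal: {J}⁺ = {B, C, G, J}; {A}⁺ = {A} — none reach the full schema.
{A, C, D}⁺: AC→BGH adds B, G, H; ADG→J adds J; ABJ→EG adds E → {A, B, C, D, E, G, H, J}. Minimal: {C, D}⁺ = {C, D}; {A, D}⁺ = {A, D}; {A, C}⁺ = {A, B, C, G, H} — none reach the full schema.
{A, C, E}⁺: AC→BGH adds B, G, H; EGH→CDJ adds D, J → {A, B, C, D, E, G, H, J}. Minimal: {C, E}⁺ = {C, E}; {A, E}⁺ = {A, E}; {A, C}⁺ = {A, B, C, G, H} — none reach the full schema.
{A, D, E}⁺: DE→CGH adds C, G, H; EGH→CDJ adds J; AC→BGH adds B → {A, B, C, D, E, G, H, J}. Minimal: {D, E}⁺ = {B, C, D, E, G, H, J}; {A, E}⁺ = {A, E}; {A, D}⁺ = {A, D} — none reach the full schema.
{A, D, G}⁺: ADG→J adds J; J→BCG adds B, C; ABJ→EG adds E; DE→CGH adds H → {A, B, C, D, E, G, H, J}. Minimal: {D, G}⁺ = {D, G}; {A, G}⁺ = {A, G}; {A, D}⁺ = {A, D} — none reach the full schema.
{A, E, H}⁺: EH→CG adds C, G; EGH→CDJ adds D, J; AC→BGH adds B → {A, B, C, D, E, G, H, J}. Minimal: {E, H}⁺ = {B, C, D, E, G, H, J}; {A, H}⁺ = {A, H}; {A, E}⁺ = {A, E} — none reach the full schema.
Any other superkey contains one of these as a subset, so there are no further candidate keys.

(A, J); (A, C, D); (A, C, E); (A, D, E); (A, D, G); (A, E, H)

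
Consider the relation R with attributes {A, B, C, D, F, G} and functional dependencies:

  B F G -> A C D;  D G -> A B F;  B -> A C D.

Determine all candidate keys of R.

(B, G), (D, G)

Attribute G never appears on the right-hand side of any dependency, so G must belong to every candidate key.
{G}⁺ = {G}, which is not all of the schema, so we must add further attributes.
{B, G}⁺: B→ACD adds A, C, D; DG→ABF adds F → {A, B, C, D, F, G}. Minimal: {G}⁺ = {G}; {B}⁺ = {A, B, C, D} — none reach the full schema.
{D, G}⁺: DG→ABF adds A, B, F; B→ACD adds C → {A, B, C, D, F, G}. Minimal: {G}⁺ = {G}; {D}⁺ = {D} — none reach the full schema.
Any other superkey contains one of these as a subset, so there are no further candidate keys.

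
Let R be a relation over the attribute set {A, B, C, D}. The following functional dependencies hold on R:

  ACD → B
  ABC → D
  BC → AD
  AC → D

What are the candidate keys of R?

Attribute C never appears on the right-hand side of any dependency, so C must belong to every candidate key.
{C}⁺ = {C}, which is not all of the schema, so we must add further attributes.
{A, C}⁺: AC→D adds D; ACD→B adds B → {A, B, C, D}. Minimal: {C}⁺ = {C}; {A}⁺ = {A} — none reach the full schema.
{B, C}⁺: BC→AD adds A, D → {A, B, C, D}. Minimal: {C}⁺ = {C}; {B}⁺ = {B} — none reach the full schema.
Any other superkey contains one of these as a subset, so there are no further candidate keys.

(A, C), (B, C)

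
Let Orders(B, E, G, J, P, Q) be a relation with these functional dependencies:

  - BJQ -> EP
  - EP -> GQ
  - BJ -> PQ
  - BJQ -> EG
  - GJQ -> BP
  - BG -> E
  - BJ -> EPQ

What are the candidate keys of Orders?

{B, J}⁺: BJ→PQ adds P, Q; BJQ→EG adds E, G → {B, E, G, J, P, Q}. Minimal: {J}⁺ = {J}; {B}⁺ = {B} — none reach the full schema.
{E, J, P}⁺: EP→GQ adds G, Q; GJQ→BP adds B → {B, E, G, J, P, Q}. Minimal: {J, P}⁺ = {J, P}; {E, P}⁺ = {E, G, P, Q}; {E, J}⁺ = {E, J} — none reach the full schema.
{G, J, Q}⁺: GJQ→BP adds B, P; BG→E adds E → {B, E, G, J, P, Q}. Minimal: {J, Q}⁺ = {J, Q}; {G, Q}⁺ = {G, Q}; {G, J}⁺ = {G, J} — none reach the full schema.

BJ, EJP, GJQ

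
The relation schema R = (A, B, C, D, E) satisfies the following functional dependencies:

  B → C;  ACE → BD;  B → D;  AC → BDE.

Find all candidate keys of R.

Attribute A never appears on the right-hand side of any dependency, so A must belong to every candidate key.
{A}⁺ = {A}, which is not all of the schema, so we must add further attributes.
{A, B}⁺: B→C adds C; B→D adds D; AC→BDE adds E → {A, B, C, D, E}. Minimal: {B}⁺ = {B, C, D}; {A}⁺ = {A} — none reach the full schema.
{A, C}⁺: AC→BDE adds B, D, E → {A, B, C, D, E}. Minimal: {C}⁺ = {C}; {A}⁺ = {A} — none reach the full schema.

{A, B}, {A, C}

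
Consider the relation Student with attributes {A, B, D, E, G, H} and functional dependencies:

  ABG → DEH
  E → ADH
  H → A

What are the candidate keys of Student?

Attributes B, G never appear on any right-hand side, so every candidate key must contain {B, G}.
{B, G}⁺ = {B, G}, which is not all of the schema, so we must add further attributes.
{A, B, G}⁺: ABG→DEH adds D, E, H → {A, B, D, E, G, H}. Minimal: {B, G}⁺ = {B, G}; {A, G}⁺ = {A, G}; {A, B}⁺ = {A, B} — none reach the full schema.
{B, E, G}⁺: E→ADH adds A, D, H → {A, B, D, E, G, H}. Minimal: {E, G}⁺ = {A, D, E, G, H}; {B, G}⁺ = {B, G}; {B, E}⁺ = {A, B, D, E, H} — none reach the full schema.
{B, G, H}⁺: H→A adds A; ABG→DEH adds D, E → {A, B, D, E, G, H}. Minimal: {G, H}⁺ = {A, G, H}; {B, H}⁺ = {A, B, H}; {B, G}⁺ = {B, G} — none reach the full schema.

(A, B, G), (B, E, G), (B, G, H)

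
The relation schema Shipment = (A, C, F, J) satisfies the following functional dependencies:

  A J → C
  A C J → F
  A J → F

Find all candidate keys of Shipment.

Attributes A, J never appear on any right-hand side, so every candidate key must contain {A, J}.
{A, J}⁺ = {A, C, F, J}, which is all of the schema, so {A, J} is the only candidate key.

{A, J}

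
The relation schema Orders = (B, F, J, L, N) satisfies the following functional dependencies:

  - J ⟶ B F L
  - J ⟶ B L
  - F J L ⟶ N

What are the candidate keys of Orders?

(J)

Attribute J never appears on the right-hand side of any dependency, so J must belong to every candidate key.
{J}⁺ = {B, F, J, L, N}, which is all of the schema, so {J} is the only candidate key.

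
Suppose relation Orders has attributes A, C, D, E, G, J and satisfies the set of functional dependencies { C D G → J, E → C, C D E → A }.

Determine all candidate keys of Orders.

Attributes D, E, G never appear on any right-hand side, so every candidate key must contain {D, E, G}.
{D, E, G}⁺ = {A, C, D, E, G, J}, which is all of the schema, so {D, E, G} is the only candidate key.

(D, E, G)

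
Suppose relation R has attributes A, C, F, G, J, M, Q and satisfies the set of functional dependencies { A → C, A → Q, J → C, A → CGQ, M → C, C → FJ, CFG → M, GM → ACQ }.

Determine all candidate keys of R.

A; CG; GJ; GM

{A}⁺: A→C adds C; A→Q adds Q; A→CGQ adds G; C→FJ adds F, J; CFG→M adds M → {A, C, F, G, J, M, Q}.
{C, G}⁺: C→FJ adds F, J; CFG→M adds M; GM→ACQ adds A, Q → {A, C, F, G, J, M, Q}. Minimal: {G}⁺ = {G}; {C}⁺ = {C, F, J} — none reach the full schema.
{G, J}⁺: J→C adds C; C→FJ adds F; CFG→M adds M; GM→ACQ adds A, Q → {A, C, F, G, J, M, Q}. Minimal: {J}⁺ = {C, F, J}; {G}⁺ = {G} — none reach the full schema.
{G, M}⁺: M→C adds C; C→FJ adds F, J; GM→ACQ adds A, Q → {A, C, F, G, J, M, Q}. Minimal: {M}⁺ = {C, F, J, M}; {G}⁺ = {G} — none reach the full schema.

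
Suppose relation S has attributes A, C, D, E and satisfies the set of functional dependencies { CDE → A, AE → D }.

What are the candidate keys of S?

(A, C, E); (C, D, E)

Attributes C, E never appear on any right-hand side, so every candidate key must contain {C, E}.
{C, E}⁺ = {C, E}, which is not all of the schema, so we must add further attributes.
{A, C, E}⁺: AE→D adds D → {A, C, D, E}. Minimal: {C, E}⁺ = {C, E}; {A, E}⁺ = {A, D, E}; {A, C}⁺ = {A, C} — none reach the full schema.
{C, D, E}⁺: CDE→A adds A → {A, C, D, E}. Minimal: {D, E}⁺ = {D, E}; {C, E}⁺ = {C, E}; {C, D}⁺ = {C, D} — none reach the full schema.
Any other superkey contains one of these as a subset, so there are no further candidate keys.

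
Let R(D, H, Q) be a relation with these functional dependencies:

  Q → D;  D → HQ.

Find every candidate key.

{D}; {Q}

{D}⁺: D→HQ adds H, Q → {D, H, Q}.
{Q}⁺: Q→D adds D; D→HQ adds H → {D, H, Q}.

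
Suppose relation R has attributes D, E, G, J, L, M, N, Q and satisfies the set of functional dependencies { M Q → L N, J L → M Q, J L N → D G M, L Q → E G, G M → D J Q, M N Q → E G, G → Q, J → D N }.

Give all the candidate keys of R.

(G, M), (J, L), (M, Q)

{G, M}⁺: GM→DJQ adds D, J, Q; J→DN adds N; MQ→LN adds L; LQ→EG adds E → {D, E, G, J, L, M, N, Q}. Minimal: {M}⁺ = {M}; {G}⁺ = {G, Q} — none reach the full schema.
{J, L}⁺: JL→MQ adds M, Q; LQ→EG adds E, G; GM→DJQ adds D; J→DN adds N → {D, E, G, J, L, M, N, Q}. Minimal: {L}⁺ = {L}; {J}⁺ = {D, J, N} — none reach the full schema.
{M, Q}⁺: MQ→LN adds L, N; LQ→EG adds E, G; GM→DJQ adds D, J → {D, E, G, J, L, M, N, Q}. Minimal: {Q}⁺ = {Q}; {M}⁺ = {M} — none reach the full schema.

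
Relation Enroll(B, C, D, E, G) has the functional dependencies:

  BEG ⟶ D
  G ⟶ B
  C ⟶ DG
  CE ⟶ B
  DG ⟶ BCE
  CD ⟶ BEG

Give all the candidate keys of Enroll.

C, DG, EG

{C}⁺: C→DG adds D, G; DG→BCE adds B, E → {B, C, D, E, G}.
{D, G}⁺: G→B adds B; DG→BCE adds C, E → {B, C, D, E, G}. Minimal: {G}⁺ = {B, G}; {D}⁺ = {D} — none reach the full schema.
{E, G}⁺: G→B adds B; BEG→D adds D; DG→BCE adds C → {B, C, D, E, G}. Minimal: {G}⁺ = {B, G}; {E}⁺ = {E} — none reach the full schema.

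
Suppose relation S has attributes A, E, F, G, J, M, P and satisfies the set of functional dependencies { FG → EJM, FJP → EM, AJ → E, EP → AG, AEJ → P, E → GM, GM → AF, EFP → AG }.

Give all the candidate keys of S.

{E}, {A, J}, {F, G}, {G, M}, {F, J, P}

{E}⁺: E→GM adds G, M; GM→AF adds A, F; FG→EJM adds J; AEJ→P adds P → {A, E, F, G, J, M, P}.
{A, J}⁺: AJ→E adds E; AEJ→P adds P; E→GM adds G, M; GM→AF adds F → {A, E, F, G, J, M, P}.
{F, G}⁺: FG→EJM adds E, J, M; GM→AF adds A; AEJ→P adds P → {A, E, F, G, J, M, P}.
{G, M}⁺: GM→AF adds A, F; FG→EJM adds E, J; AEJ→P adds P → {A, E, F, G, J, M, P}.
{F, J, P}⁺: FJP→EM adds E, M; EP→AG adds A, G → {A, E, F, G, J, M, P}.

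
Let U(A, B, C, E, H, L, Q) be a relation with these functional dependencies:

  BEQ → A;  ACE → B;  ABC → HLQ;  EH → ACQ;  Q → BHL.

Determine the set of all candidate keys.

Attribute E never appears on the right-hand side of any dependency, so E must belong to every candidate key.
{E}⁺ = {E}, which is not all of the schema, so we must add further attributes.
{E, H}⁺: EH→ACQ adds A, C, Q; Q→BHL adds B, L → {A, B, C, E, H, L, Q}. Minimal: {H}⁺ = {H}; {E}⁺ = {E} — none reach the full schema.
{E, Q}⁺: Q→BHL adds B, H, L; BEQ→A adds A; EH→ACQ adds C → {A, B, C, E, H, L, Q}. Minimal: {Q}⁺ = {B, H, L, Q}; {E}⁺ = {E} — none reach the full schema.
{A, C, E}⁺: ACE→B adds B; ABC→HLQ adds H, L, Q → {A, B, C, E, H, L, Q}. Minimal: {C, E}⁺ = {C, E}; {A, E}⁺ = {A, E}; {A, C}⁺ = {A, C} — none reach the full schema.
Any other superkey contains one of these as a subset, so there are no further candidate keys.

EH, EQ, ACE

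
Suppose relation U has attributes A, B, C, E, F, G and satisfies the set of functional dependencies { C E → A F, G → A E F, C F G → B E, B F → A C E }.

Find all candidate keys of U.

BG, CG

Attribute G never appears on the right-hand side of any dependency, so G must belong to every candidate key.
{G}⁺ = {A, E, F, G}, which is not all of the schema, so we must add further attributes.
{B, G}⁺: G→AEF adds A, E, F; BF→ACE adds C → {A, B, C, E, F, G}.
{C, G}⁺: G→AEF adds A, E, F; CFG→BE adds B → {A, B, C, E, F, G}.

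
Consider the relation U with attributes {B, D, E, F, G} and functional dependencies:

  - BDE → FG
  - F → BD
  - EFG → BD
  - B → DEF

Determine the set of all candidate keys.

(B), (F)

{B}⁺: B→DEF adds D, E, F; BDE→FG adds G → {B, D, E, F, G}.
{F}⁺: F→BD adds B, D; B→DEF adds E; BDE→FG adds G → {B, D, E, F, G}.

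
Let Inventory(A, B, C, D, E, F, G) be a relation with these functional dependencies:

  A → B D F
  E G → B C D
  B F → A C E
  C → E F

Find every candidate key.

{A, G}; {C, G}; {E, G}; {B, F, G}

{A, G}⁺: A→BDF adds B, D, F; BF→ACE adds C, E → {A, B, C, D, E, F, G}. Minimal: {G}⁺ = {G}; {A}⁺ = {A, B, C, D, E, F} — none reach the full schema.
{C, G}⁺: C→EF adds E, F; EG→BCD adds B, D; BF→ACE adds A → {A, B, C, D, E, F, G}. Minimal: {G}⁺ = {G}; {C}⁺ = {C, E, F} — none reach the full schema.
{E, G}⁺: EG→BCD adds B, C, D; C→EF adds F; BF→ACE adds A → {A, B, C, D, E, F, G}. Minimal: {G}⁺ = {G}; {E}⁺ = {E} — none reach the full schema.
{B, F, G}⁺: BF→ACE adds A, C, E; A→BDF adds D → {A, B, C, D, E, F, G}. Minimal: {F, G}⁺ = {F, G}; {B, G}⁺ = {B, G}; {B, F}⁺ = {A, B, C, D, E, F} — none reach the full schema.
Any other superkey contains one of these as a subset, so there are no further candidate keys.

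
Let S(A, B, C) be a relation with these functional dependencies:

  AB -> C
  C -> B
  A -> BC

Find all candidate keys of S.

{A}

Attribute A never appears on the right-hand side of any dependency, so A must belong to every candidate key.
{A}⁺ = {A, B, C}, which is all of the schema, so {A} is the only candidate key.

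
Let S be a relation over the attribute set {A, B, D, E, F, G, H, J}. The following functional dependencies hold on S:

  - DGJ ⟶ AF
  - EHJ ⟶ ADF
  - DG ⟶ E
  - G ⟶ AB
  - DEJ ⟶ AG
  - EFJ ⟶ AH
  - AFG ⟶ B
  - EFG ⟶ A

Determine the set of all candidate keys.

Attribute J never appears on the right-hand side of any dependency, so J must belong to every candidate key.
{J}⁺ = {J}, which is not all of the schema, so we must add further attributes.
{D, E, J}⁺: DEJ→AG adds A, G; DGJ→AF adds F; G→AB adds B; EFJ→AH adds H → {A, B, D, E, F, G, H, J}. Minimal: {E, J}⁺ = {E, J}; {D, J}⁺ = {D, J}; {D, E}⁺ = {D, E} — none reach the full schema.
{D, G, J}⁺: DGJ→AF adds A, F; DG→E adds E; G→AB adds B; EFJ→AH adds H → {A, B, D, E, F, G, H, J}. Minimal: {G, J}⁺ = {A, B, G, J}; {D, J}⁺ = {D, J}; {D, G}⁺ = {A, B, D, E, G} — none reach the full schema.
{E, F, J}⁺: EFJ→AH adds A, H; EHJ→ADF adds D; DEJ→AG adds G; AFG→B adds B → {A, B, D, E, F, G, H, J}. Minimal: {F, J}⁺ = {F, J}; {E, J}⁺ = {E, J}; {E, F}⁺ = {E, F} — none reach the full schema.
{E, H, J}⁺: EHJ→ADF adds A, D, F; DEJ→AG adds G; AFG→B adds B → {A, B, D, E, F, G, H, J}. Minimal: {H, J}⁺ = {H, J}; {E, J}⁺ = {E, J}; {E, H}⁺ = {E, H} — none reach the full schema.
Any other superkey contains one of these as a subset, so there are no further candidate keys.

{D, E, J}; {D, G, J}; {E, F, J}; {E, H, J}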